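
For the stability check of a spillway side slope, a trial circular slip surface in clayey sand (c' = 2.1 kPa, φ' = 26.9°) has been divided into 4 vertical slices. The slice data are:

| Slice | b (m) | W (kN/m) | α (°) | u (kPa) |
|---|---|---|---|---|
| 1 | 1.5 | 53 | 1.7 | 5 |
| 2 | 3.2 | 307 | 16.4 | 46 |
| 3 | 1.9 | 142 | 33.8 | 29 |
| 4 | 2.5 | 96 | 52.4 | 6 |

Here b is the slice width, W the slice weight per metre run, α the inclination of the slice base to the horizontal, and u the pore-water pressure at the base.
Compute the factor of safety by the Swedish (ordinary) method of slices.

Ordinary method of slices: FS = Σ[c'·Δl_i + (W_i cosα_i − u_i·Δl_i)·tanφ'] / Σ W_i sinα_i, with Δl_i = b_i / cosα_i.
Slice 1: Δl = 1.5/cos1.7° = 1.501 m; N'_1 = 53·cos1.7° − 5·1.501 = 45.5; c'Δl = 3.15; W sinα = 1.6
Slice 2: Δl = 3.2/cos16.4° = 3.336 m; N'_2 = 307·cos16.4° − 46·3.336 = 141.1; c'Δl = 7.01; W sinα = 86.7
Slice 3: Δl = 1.9/cos33.8° = 2.286 m; N'_3 = 142·cos33.8° − 29·2.286 = 51.7; c'Δl = 4.80; W sinα = 79.0
Slice 4: Δl = 2.5/cos52.4° = 4.097 m; N'_4 = 96·cos52.4° − 6·4.097 = 34.0; c'Δl = 8.60; W sinα = 76.1
Σc'Δl = 23.6 kN/m; ΣN' = 272.2 kN/m; ΣW sinα = 243.3 kN/m
Resisting = 23.6 + 272.2·tan26.9° = 23.6 + 138.1 = 161.7 kN/m
FS = 161.7 / 243.3 = 0.664

FS = 0.66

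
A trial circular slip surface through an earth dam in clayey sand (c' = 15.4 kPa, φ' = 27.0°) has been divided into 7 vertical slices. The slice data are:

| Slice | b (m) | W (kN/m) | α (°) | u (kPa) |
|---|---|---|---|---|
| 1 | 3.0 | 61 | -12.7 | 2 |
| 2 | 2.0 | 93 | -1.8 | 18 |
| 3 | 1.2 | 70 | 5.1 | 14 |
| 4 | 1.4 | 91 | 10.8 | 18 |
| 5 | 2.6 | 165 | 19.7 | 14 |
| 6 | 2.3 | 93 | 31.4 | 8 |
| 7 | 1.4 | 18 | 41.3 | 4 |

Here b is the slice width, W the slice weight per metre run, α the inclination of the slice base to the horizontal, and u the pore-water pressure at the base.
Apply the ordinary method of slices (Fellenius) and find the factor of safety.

FS = 3.57

Ordinary method of slices: FS = Σ[c'·Δl_i + (W_i cosα_i − u_i·Δl_i)·tanφ'] / Σ W_i sinα_i, with Δl_i = b_i / cosα_i.
Slice 1: Δl = 3.0/cos(-12.7°) = 3.075 m; N'_1 = 61·cos(-12.7°) − 2·3.075 = 53.4; c'Δl = 47.36; W sinα = -13.4
Slice 2: Δl = 2.0/cos(-1.8°) = 2.001 m; N'_2 = 93·cos(-1.8°) − 18·2.001 = 56.9; c'Δl = 30.82; W sinα = -2.9
Slice 3: Δl = 1.2/cos5.1° = 1.205 m; N'_3 = 70·cos5.1° − 14·1.205 = 52.9; c'Δl = 18.55; W sinα = 6.2
Slice 4: Δl = 1.4/cos10.8° = 1.425 m; N'_4 = 91·cos10.8° − 18·1.425 = 63.7; c'Δl = 21.95; W sinα = 17.1
Slice 5: Δl = 2.6/cos19.7° = 2.762 m; N'_5 = 165·cos19.7° − 14·2.762 = 116.7; c'Δl = 42.53; W sinα = 55.6
Slice 6: Δl = 2.3/cos31.4° = 2.695 m; N'_6 = 93·cos31.4° − 8·2.695 = 57.8; c'Δl = 41.50; W sinα = 48.5
Slice 7: Δl = 1.4/cos41.3° = 1.864 m; N'_7 = 18·cos41.3° − 4·1.864 = 6.1; c'Δl = 28.70; W sinα = 11.9
Σc'Δl = 231.4 kN/m; ΣN' = 407.5 kN/m; ΣW sinα = 122.9 kN/m
Resisting = 231.4 + 407.5·tan27.0° = 231.4 + 207.6 = 439.0 kN/m
FS = 439.0 / 122.9 = 3.572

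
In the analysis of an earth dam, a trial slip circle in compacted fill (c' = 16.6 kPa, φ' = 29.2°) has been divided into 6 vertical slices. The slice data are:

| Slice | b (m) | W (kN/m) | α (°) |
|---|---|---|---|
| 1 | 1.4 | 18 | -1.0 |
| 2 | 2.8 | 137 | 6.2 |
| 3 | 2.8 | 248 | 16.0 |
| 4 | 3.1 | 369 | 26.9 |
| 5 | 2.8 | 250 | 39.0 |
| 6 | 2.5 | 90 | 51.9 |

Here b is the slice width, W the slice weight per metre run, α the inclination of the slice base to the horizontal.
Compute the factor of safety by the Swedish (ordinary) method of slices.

FS = 1.77

Ordinary method of slices: FS = Σ[c'·Δl_i + (W_i cosα_i)·tanφ'] / Σ W_i sinα_i, with Δl_i = b_i / cosα_i.
Slice 1: Δl = 1.4/cos(-1.0°) = 1.400 m; N'_1 = 18·cos(-1.0°) = 18.0; c'Δl = 23.24; W sinα = -0.3
Slice 2: Δl = 2.8/cos6.2° = 2.816 m; N'_2 = 137·cos6.2° = 136.2; c'Δl = 46.75; W sinα = 14.8
Slice 3: Δl = 2.8/cos16.0° = 2.913 m; N'_3 = 248·cos16.0° = 238.4; c'Δl = 48.35; W sinα = 68.4
Slice 4: Δl = 3.1/cos26.9° = 3.476 m; N'_4 = 369·cos26.9° = 329.1; c'Δl = 57.70; W sinα = 166.9
Slice 5: Δl = 2.8/cos39.0° = 3.603 m; N'_5 = 250·cos39.0° = 194.3; c'Δl = 59.81; W sinα = 157.3
Slice 6: Δl = 2.5/cos51.9° = 4.052 m; N'_6 = 90·cos51.9° = 55.5; c'Δl = 67.26; W sinα = 70.8
Σc'Δl = 303.1 kN/m; ΣN' = 971.5 kN/m; ΣW sinα = 477.9 kN/m
Resisting = 303.1 + 971.5·tan29.2° = 303.1 + 542.9 = 846.1 kN/m
FS = 846.1 / 477.9 = 1.770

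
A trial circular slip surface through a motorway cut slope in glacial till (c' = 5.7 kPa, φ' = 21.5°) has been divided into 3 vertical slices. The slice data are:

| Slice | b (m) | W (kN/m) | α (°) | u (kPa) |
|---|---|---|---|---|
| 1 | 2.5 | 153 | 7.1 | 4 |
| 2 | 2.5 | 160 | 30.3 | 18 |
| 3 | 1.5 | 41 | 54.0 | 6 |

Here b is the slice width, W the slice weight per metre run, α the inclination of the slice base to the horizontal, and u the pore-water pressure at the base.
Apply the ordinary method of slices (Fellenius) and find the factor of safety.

Ordinary method of slices: FS = Σ[c'·Δl_i + (W_i cosα_i − u_i·Δl_i)·tanφ'] / Σ W_i sinα_i, with Δl_i = b_i / cosα_i.
Slice 1: Δl = 2.5/cos7.1° = 2.519 m; N'_1 = 153·cos7.1° − 4·2.519 = 141.7; c'Δl = 14.36; W sinα = 18.9
Slice 2: Δl = 2.5/cos30.3° = 2.896 m; N'_2 = 160·cos30.3° − 18·2.896 = 86.0; c'Δl = 16.50; W sinα = 80.7
Slice 3: Δl = 1.5/cos54.0° = 2.552 m; N'_3 = 41·cos54.0° − 6·2.552 = 8.8; c'Δl = 14.55; W sinα = 33.2
Σc'Δl = 45.4 kN/m; ΣN' = 236.6 kN/m; ΣW sinα = 132.8 kN/m
Resisting = 45.4 + 236.6·tan21.5° = 45.4 + 93.2 = 138.6 kN/m
FS = 138.6 / 132.8 = 1.044

FS = 1.04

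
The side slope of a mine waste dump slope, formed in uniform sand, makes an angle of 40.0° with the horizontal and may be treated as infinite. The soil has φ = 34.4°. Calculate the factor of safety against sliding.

FS = 0.82

For a dry cohesionless infinite slope the factor of safety is FS = tanφ / tanβ.
FS = tan34.4° / tan40.0° = 0.6847 / 0.8391 = 0.816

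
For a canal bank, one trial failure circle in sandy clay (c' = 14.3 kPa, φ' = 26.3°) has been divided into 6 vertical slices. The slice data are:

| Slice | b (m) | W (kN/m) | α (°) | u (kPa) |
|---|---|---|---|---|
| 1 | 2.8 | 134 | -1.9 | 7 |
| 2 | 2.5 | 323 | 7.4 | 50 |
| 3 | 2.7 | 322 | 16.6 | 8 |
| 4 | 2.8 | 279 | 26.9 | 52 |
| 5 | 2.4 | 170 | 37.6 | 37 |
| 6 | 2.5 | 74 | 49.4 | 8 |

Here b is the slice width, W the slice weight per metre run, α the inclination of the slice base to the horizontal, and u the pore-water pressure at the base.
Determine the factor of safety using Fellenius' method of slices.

Ordinary method of slices: FS = Σ[c'·Δl_i + (W_i cosα_i − u_i·Δl_i)·tanφ'] / Σ W_i sinα_i, with Δl_i = b_i / cosα_i.
Slice 1: Δl = 2.8/cos(-1.9°) = 2.802 m; N'_1 = 134·cos(-1.9°) − 7·2.802 = 114.3; c'Δl = 40.06; W sinα = -4.4
Slice 2: Δl = 2.5/cos7.4° = 2.521 m; N'_2 = 323·cos7.4° − 50·2.521 = 194.3; c'Δl = 36.05; W sinα = 41.6
Slice 3: Δl = 2.7/cos16.6° = 2.817 m; N'_3 = 322·cos16.6° − 8·2.817 = 286.0; c'Δl = 40.29; W sinα = 92.0
Slice 4: Δl = 2.8/cos26.9° = 3.140 m; N'_4 = 279·cos26.9° − 52·3.140 = 85.5; c'Δl = 44.90; W sinα = 126.2
Slice 5: Δl = 2.4/cos37.6° = 3.029 m; N'_5 = 170·cos37.6° − 37·3.029 = 22.6; c'Δl = 43.32; W sinα = 103.7
Slice 6: Δl = 2.5/cos49.4° = 3.842 m; N'_6 = 74·cos49.4° − 8·3.842 = 17.4; c'Δl = 54.93; W sinα = 56.2
Σc'Δl = 259.6 kN/m; ΣN' = 720.2 kN/m; ΣW sinα = 415.3 kN/m
Resisting = 259.6 + 720.2·tan26.3° = 259.6 + 355.9 = 615.5 kN/m
FS = 615.5 / 415.3 = 1.482

FS = 1.48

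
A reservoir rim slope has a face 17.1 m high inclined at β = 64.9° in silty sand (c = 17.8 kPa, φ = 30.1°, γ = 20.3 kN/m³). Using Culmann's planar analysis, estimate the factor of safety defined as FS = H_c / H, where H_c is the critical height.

H_c = (4c/γ) · sinβ cosφ / [1 − cos(β − φ)]
    = (4·17.8/20.3) · sin64.9°·cos30.1° / [1 − cos34.8°]
    = 3.507 · 0.7835 / 0.1789 = 15.36 m
FS = H_c / H = 15.36 / 17.1 = 0.898

FS = 0.90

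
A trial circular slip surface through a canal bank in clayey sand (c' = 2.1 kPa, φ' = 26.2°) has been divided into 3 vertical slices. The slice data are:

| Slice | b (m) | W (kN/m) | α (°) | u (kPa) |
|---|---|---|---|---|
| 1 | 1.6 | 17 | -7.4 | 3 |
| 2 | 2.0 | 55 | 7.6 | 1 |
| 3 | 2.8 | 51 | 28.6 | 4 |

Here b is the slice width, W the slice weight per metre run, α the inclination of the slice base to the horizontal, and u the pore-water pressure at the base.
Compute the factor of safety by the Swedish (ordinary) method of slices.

FS = 2.10

Ordinary method of slices: FS = Σ[c'·Δl_i + (W_i cosα_i − u_i·Δl_i)·tanφ'] / Σ W_i sinα_i, with Δl_i = b_i / cosα_i.
Slice 1: Δl = 1.6/cos(-7.4°) = 1.613 m; N'_1 = 17·cos(-7.4°) − 3·1.613 = 12.0; c'Δl = 3.39; W sinα = -2.2
Slice 2: Δl = 2.0/cos7.6° = 2.018 m; N'_2 = 55·cos7.6° − 1·2.018 = 52.5; c'Δl = 4.24; W sinα = 7.3
Slice 3: Δl = 2.8/cos28.6° = 3.189 m; N'_3 = 51·cos28.6° − 4·3.189 = 32.0; c'Δl = 6.70; W sinα = 24.4
Σc'Δl = 14.3 kN/m; ΣN' = 96.5 kN/m; ΣW sinα = 29.5 kN/m
Resisting = 14.3 + 96.5·tan26.2° = 14.3 + 47.5 = 61.8 kN/m
FS = 61.8 / 29.5 = 2.096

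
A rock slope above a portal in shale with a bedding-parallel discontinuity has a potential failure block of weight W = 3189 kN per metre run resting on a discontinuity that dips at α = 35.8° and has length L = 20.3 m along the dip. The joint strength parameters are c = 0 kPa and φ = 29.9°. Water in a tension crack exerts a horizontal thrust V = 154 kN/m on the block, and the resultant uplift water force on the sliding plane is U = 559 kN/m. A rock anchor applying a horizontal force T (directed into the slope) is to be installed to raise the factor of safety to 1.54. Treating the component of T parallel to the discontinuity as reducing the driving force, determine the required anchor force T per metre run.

Resolving forces along and normal to the sliding plane, with the horizontal anchor force T adding T·sinα to the effective normal force and T·cosα acting up the plane against the driving force:
FS = [cL + (W cosα − U − V sinα + T sinα) tanφ] / [W sinα + V cosα − T cosα]
Without the anchor: N' = 1937.4 kN/m, driving T_d = 1990.3 kN/m, resisting R = 0·20.3 + 1937.4·tan29.9° = 1114.1 kN/m, FS = 0.56.
Setting FS = 1.54 and solving for T:
1.54·(1990.3 − T cos35.8°) = 1114.1 + T sin35.8°·tan29.9°
T·(sin35.8°·tan29.9° + 1.54·cos35.8°) = 1.54·1990.3 − 1114.1
T·(0.5850·0.5750 + 1.54·0.8111) = 3065.1 − 1114.1 = 1951.1
T·1.5854 = 1951.1
T = 1230.6 kN/m

T = 1231 kN/m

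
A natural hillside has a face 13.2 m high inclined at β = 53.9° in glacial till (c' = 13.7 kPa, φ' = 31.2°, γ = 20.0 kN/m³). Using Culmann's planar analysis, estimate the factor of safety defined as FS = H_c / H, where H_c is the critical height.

FS = 1.85

H_c = (4c'/γ) · sinβ cosφ' / [1 − cos(β − φ')]
    = (4·13.7/20.0) · sin53.9°·cos31.2° / [1 − cos22.7°]
    = 2.740 · 0.6911 / 0.0775 = 24.45 m
FS = H_c / H = 24.45 / 13.2 = 1.852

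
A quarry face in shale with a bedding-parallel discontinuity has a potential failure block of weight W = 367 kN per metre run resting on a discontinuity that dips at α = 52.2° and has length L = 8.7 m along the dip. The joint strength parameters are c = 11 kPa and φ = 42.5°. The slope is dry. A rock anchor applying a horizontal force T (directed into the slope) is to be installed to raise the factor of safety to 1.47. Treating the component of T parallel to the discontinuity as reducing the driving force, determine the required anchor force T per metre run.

T = 77 kN/m

Resolving forces along and normal to the sliding plane, with the horizontal anchor force T adding T·sinα to the effective normal force and T·cosα acting up the plane against the driving force:
FS = [cL + (W cosα + T sinα) tanφ] / [W sinα − T cosα]
Without the anchor: N' = 224.9 kN/m, driving T_d = 290.0 kN/m, resisting R = 11·8.7 + 224.9·tan42.5° = 301.8 kN/m, FS = 1.04.
Setting FS = 1.47 and solving for T:
1.47·(290.0 − T cos52.2°) = 301.8 + T sin52.2°·tan42.5°
T·(sin52.2°·tan42.5° + 1.47·cos52.2°) = 1.47·290.0 − 301.8
T·(0.7902·0.9163 + 1.47·0.6129) = 426.3 − 301.8 = 124.5
T·1.6250 = 124.5
T = 76.6 kN/m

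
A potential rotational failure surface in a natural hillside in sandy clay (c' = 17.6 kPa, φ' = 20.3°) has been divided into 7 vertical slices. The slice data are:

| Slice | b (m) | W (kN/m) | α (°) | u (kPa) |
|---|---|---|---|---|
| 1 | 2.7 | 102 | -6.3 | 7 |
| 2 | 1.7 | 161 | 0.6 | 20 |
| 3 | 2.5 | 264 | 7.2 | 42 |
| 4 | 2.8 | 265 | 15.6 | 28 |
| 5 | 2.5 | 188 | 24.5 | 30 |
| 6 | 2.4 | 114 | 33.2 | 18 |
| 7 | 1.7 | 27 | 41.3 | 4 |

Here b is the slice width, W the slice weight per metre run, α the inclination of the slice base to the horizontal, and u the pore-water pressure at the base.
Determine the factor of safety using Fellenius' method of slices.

FS = 2.23

Ordinary method of slices: FS = Σ[c'·Δl_i + (W_i cosα_i − u_i·Δl_i)·tanφ'] / Σ W_i sinα_i, with Δl_i = b_i / cosα_i.
Slice 1: Δl = 2.7/cos(-6.3°) = 2.716 m; N'_1 = 102·cos(-6.3°) − 7·2.716 = 82.4; c'Δl = 47.81; W sinα = -11.2
Slice 2: Δl = 1.7/cos0.6° = 1.700 m; N'_2 = 161·cos0.6° − 20·1.700 = 127.0; c'Δl = 29.92; W sinα = 1.7
Slice 3: Δl = 2.5/cos7.2° = 2.520 m; N'_3 = 264·cos7.2° − 42·2.520 = 156.1; c'Δl = 44.35; W sinα = 33.1
Slice 4: Δl = 2.8/cos15.6° = 2.907 m; N'_4 = 265·cos15.6° − 28·2.907 = 173.8; c'Δl = 51.16; W sinα = 71.3
Slice 5: Δl = 2.5/cos24.5° = 2.747 m; N'_5 = 188·cos24.5° − 30·2.747 = 88.7; c'Δl = 48.35; W sinα = 78.0
Slice 6: Δl = 2.4/cos33.2° = 2.868 m; N'_6 = 114·cos33.2° − 18·2.868 = 43.8; c'Δl = 50.48; W sinα = 62.4
Slice 7: Δl = 1.7/cos41.3° = 2.263 m; N'_7 = 27·cos41.3° − 4·2.263 = 11.2; c'Δl = 39.83; W sinα = 17.8
Σc'Δl = 311.9 kN/m; ΣN' = 682.9 kN/m; ΣW sinα = 253.0 kN/m
Resisting = 311.9 + 682.9·tan20.3° = 311.9 + 252.6 = 564.5 kN/m
FS = 564.5 / 253.0 = 2.231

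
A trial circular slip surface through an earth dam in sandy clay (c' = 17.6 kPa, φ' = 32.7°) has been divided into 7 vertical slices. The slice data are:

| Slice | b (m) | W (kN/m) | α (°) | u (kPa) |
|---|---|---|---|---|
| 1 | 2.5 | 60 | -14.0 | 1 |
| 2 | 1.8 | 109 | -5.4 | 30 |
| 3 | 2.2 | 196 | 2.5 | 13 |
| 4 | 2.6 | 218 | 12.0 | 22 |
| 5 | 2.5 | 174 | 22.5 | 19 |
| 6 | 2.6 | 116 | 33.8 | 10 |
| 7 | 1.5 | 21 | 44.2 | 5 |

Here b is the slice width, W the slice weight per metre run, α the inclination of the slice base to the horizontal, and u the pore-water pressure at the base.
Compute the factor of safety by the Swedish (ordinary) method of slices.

FS = 3.97

Ordinary method of slices: FS = Σ[c'·Δl_i + (W_i cosα_i − u_i·Δl_i)·tanφ'] / Σ W_i sinα_i, with Δl_i = b_i / cosα_i.
Slice 1: Δl = 2.5/cos(-14.0°) = 2.577 m; N'_1 = 60·cos(-14.0°) − 1·2.577 = 55.6; c'Δl = 45.35; W sinα = -14.5
Slice 2: Δl = 1.8/cos(-5.4°) = 1.808 m; N'_2 = 109·cos(-5.4°) − 30·1.808 = 54.3; c'Δl = 31.82; W sinα = -10.3
Slice 3: Δl = 2.2/cos2.5° = 2.202 m; N'_3 = 196·cos2.5° − 13·2.202 = 167.2; c'Δl = 38.76; W sinα = 8.5
Slice 4: Δl = 2.6/cos12.0° = 2.658 m; N'_4 = 218·cos12.0° − 22·2.658 = 154.8; c'Δl = 46.78; W sinα = 45.3
Slice 5: Δl = 2.5/cos22.5° = 2.706 m; N'_5 = 174·cos22.5° − 19·2.706 = 109.3; c'Δl = 47.63; W sinα = 66.6
Slice 6: Δl = 2.6/cos33.8° = 3.129 m; N'_6 = 116·cos33.8° − 10·3.129 = 65.1; c'Δl = 55.07; W sinα = 64.5
Slice 7: Δl = 1.5/cos44.2° = 2.092 m; N'_7 = 21·cos44.2° − 5·2.092 = 4.6; c'Δl = 36.82; W sinα = 14.6
Σc'Δl = 302.2 kN/m; ΣN' = 610.9 kN/m; ΣW sinα = 174.9 kN/m
Resisting = 302.2 + 610.9·tan32.7° = 302.2 + 392.2 = 694.4 kN/m
FS = 694.4 / 174.9 = 3.971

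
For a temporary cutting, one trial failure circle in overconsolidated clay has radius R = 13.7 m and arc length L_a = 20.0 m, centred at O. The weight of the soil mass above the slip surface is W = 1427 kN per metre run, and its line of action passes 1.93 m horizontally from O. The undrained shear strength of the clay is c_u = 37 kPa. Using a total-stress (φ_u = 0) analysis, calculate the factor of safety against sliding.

Taking moments about the centre O, the resisting moment is provided by the undrained shear strength acting along the arc:
M_R = c_u·L_a·R = 37·20.00·13.7 = 10138.0 kN·m/m
M_D = W·d = 1427·1.93 = 2754.1 kN·m/m
FS = M_R / M_D = 10138.0 / 2754.1 = 3.681

FS = 3.68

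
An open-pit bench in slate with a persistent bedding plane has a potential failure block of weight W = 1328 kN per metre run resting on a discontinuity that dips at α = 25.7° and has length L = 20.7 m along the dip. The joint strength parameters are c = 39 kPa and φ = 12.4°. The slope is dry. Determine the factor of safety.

FS = 1.86

Resolving the block weight along and normal to the plane and applying the Mohr–Coulomb strength on the joint:
N' = W cosα = 1328·cos25.7° = 1196.6 kN/m
Driving force T = W sinα = 1328·sin25.7° = 575.9 kN/m
Resisting force R = c·L + N'·tanφ = 39·20.7 + 1196.6·tan12.4° = 807.3 + 263.1 = 1070.4 kN/m
FS = R / T = 1070.4 / 575.9 = 1.859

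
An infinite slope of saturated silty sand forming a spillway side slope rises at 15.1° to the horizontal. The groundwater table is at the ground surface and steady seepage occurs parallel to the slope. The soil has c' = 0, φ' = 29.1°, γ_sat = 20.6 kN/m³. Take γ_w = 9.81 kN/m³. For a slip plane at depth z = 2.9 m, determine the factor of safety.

FS = 1.08

With seepage parallel to the slope and the water table at the surface, the effective normal stress on the slip plane uses the buoyant unit weight γ' = γ_sat − γ_w while the driving shear stress uses γ_sat:
FS = [c' + γ' z cos²β tanφ'] / [γ_sat z sinβ cosβ]
(For c' = 0 this reduces to FS = (γ'/γ_sat)·tanφ'/tanβ.)
γ' = 20.6 − 9.81 = 10.79 kN/m³
Numerator = 0.0 + 10.79·2.9·cos²15.1°·tan29.1° = 0.0 + 10.79·2.9·0.9321·0.5566 = 16.234 kPa
Denominator = 20.6·2.9·sin15.1°·cos15.1° = 20.6·2.9·0.2605·0.9655 = 15.025 kPa
FS = 16.234 / 15.025 = 1.080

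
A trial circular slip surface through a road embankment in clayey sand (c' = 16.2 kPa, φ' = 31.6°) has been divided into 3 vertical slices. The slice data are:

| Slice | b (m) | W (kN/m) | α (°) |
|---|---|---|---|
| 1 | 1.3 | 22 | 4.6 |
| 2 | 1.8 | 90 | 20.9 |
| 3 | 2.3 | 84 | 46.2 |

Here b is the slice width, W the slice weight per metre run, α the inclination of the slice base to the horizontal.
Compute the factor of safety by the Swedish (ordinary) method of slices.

FS = 2.19

Ordinary method of slices: FS = Σ[c'·Δl_i + (W_i cosα_i)·tanφ'] / Σ W_i sinα_i, with Δl_i = b_i / cosα_i.
Slice 1: Δl = 1.3/cos4.6° = 1.304 m; N'_1 = 22·cos4.6° = 21.9; c'Δl = 21.13; W sinα = 1.8
Slice 2: Δl = 1.8/cos20.9° = 1.927 m; N'_2 = 90·cos20.9° = 84.1; c'Δl = 31.21; W sinα = 32.1
Slice 3: Δl = 2.3/cos46.2° = 3.323 m; N'_3 = 84·cos46.2° = 58.1; c'Δl = 53.83; W sinα = 60.6
Σc'Δl = 106.2 kN/m; ΣN' = 164.1 kN/m; ΣW sinα = 94.5 kN/m
Resisting = 106.2 + 164.1·tan31.6° = 106.2 + 101.0 = 207.2 kN/m
FS = 207.2 / 94.5 = 2.192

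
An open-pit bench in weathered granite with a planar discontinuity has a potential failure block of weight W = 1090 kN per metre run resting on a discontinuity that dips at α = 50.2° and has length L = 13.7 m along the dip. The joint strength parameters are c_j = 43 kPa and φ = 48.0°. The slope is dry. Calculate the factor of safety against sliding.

FS = 1.63

Resolving the block weight along and normal to the plane and applying the Mohr–Coulomb strength on the joint:
N' = W cosα = 1090·cos50.2° = 697.7 kN/m
Driving force T = W sinα = 1090·sin50.2° = 837.4 kN/m
Resisting force R = c_j·L + N'·tanφ = 43·13.7 + 697.7·tan48.0° = 589.1 + 774.9 = 1364.0 kN/m
FS = R / T = 1364.0 / 837.4 = 1.629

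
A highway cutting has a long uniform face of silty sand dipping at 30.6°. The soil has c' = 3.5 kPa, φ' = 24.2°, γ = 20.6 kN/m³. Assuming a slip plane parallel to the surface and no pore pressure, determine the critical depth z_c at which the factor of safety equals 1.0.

z_c = 1.62 m

Setting FS = 1.00 in FS = [c' + γz cos²β tanφ'] / [γz sinβ cosβ] and solving for z:
z = c' / [γ cosβ (FS·sinβ − cosβ·tanφ')]
  = 3.5 / [20.6·cos30.6°·(1.00·sin30.6° − cos30.6°·tan24.2°)]
  = 3.5 / [20.6·0.8607·(1.00·0.5090 − 0.8607·0.4494)]
  = 3.5 / 2.1669 = 1.615 m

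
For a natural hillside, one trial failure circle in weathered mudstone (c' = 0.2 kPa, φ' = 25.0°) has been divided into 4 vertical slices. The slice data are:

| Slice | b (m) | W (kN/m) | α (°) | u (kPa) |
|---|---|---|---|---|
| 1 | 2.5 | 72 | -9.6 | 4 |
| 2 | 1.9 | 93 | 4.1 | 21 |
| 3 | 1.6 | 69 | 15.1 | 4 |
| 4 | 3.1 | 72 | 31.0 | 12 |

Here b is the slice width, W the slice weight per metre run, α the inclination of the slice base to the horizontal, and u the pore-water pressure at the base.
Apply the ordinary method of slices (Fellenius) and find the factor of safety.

FS = 1.84

Ordinary method of slices: FS = Σ[c'·Δl_i + (W_i cosα_i − u_i·Δl_i)·tanφ'] / Σ W_i sinα_i, with Δl_i = b_i / cosα_i.
Slice 1: Δl = 2.5/cos(-9.6°) = 2.536 m; N'_1 = 72·cos(-9.6°) − 4·2.536 = 60.8; c'Δl = 0.51; W sinα = -12.0
Slice 2: Δl = 1.9/cos4.1° = 1.905 m; N'_2 = 93·cos4.1° − 21·1.905 = 52.8; c'Δl = 0.38; W sinα = 6.6
Slice 3: Δl = 1.6/cos15.1° = 1.657 m; N'_3 = 69·cos15.1° − 4·1.657 = 60.0; c'Δl = 0.33; W sinα = 18.0
Slice 4: Δl = 3.1/cos31.0° = 3.617 m; N'_4 = 72·cos31.0° − 12·3.617 = 18.3; c'Δl = 0.72; W sinα = 37.1
Σc'Δl = 1.9 kN/m; ΣN' = 191.9 kN/m; ΣW sinα = 49.7 kN/m
Resisting = 1.9 + 191.9·tan25.0° = 1.9 + 89.5 = 91.4 kN/m
FS = 91.4 / 49.7 = 1.840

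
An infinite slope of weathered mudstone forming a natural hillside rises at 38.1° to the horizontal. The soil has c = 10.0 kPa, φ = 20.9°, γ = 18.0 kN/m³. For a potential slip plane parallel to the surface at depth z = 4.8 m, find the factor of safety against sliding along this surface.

FS = 0.73

For an infinite slope with a slip plane parallel to the surface (no pore pressure): FS = [c + γz cos²β tanφ] / [γz sinβ cosβ].
γz = 18.0·4.8 = 86.40 kN/m²
Numerator = 10.0 + 86.40·cos²38.1°·tan20.9° = 10.0 + 86.40·0.6193·0.3819 = 30.431 kPa
Denominator = 86.40·sin38.1°·cos38.1° = 86.40·0.6170·0.7869 = 41.953 kPa
FS = 30.431 / 41.953 = 0.725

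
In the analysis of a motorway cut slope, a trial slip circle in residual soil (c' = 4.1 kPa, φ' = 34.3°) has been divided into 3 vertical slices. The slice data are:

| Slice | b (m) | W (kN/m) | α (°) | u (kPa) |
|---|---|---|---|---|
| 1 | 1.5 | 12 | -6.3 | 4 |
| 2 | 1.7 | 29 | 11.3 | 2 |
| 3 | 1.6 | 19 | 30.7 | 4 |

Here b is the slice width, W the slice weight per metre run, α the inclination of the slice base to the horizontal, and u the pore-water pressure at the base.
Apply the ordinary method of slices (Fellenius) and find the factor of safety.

Ordinary method of slices: FS = Σ[c'·Δl_i + (W_i cosα_i − u_i·Δl_i)·tanφ'] / Σ W_i sinα_i, with Δl_i = b_i / cosα_i.
Slice 1: Δl = 1.5/cos(-6.3°) = 1.509 m; N'_1 = 12·cos(-6.3°) − 4·1.509 = 5.9; c'Δl = 6.19; W sinα = -1.3
Slice 2: Δl = 1.7/cos11.3° = 1.734 m; N'_2 = 29·cos11.3° − 2·1.734 = 25.0; c'Δl = 7.11; W sinα = 5.7
Slice 3: Δl = 1.6/cos30.7° = 1.861 m; N'_3 = 19·cos30.7° − 4·1.861 = 8.9; c'Δl = 7.63; W sinα = 9.7
Σc'Δl = 20.9 kN/m; ΣN' = 39.8 kN/m; ΣW sinα = 14.1 kN/m
Resisting = 20.9 + 39.8·tan34.3° = 20.9 + 27.1 = 48.0 kN/m
FS = 48.0 / 14.1 = 3.416

FS = 3.42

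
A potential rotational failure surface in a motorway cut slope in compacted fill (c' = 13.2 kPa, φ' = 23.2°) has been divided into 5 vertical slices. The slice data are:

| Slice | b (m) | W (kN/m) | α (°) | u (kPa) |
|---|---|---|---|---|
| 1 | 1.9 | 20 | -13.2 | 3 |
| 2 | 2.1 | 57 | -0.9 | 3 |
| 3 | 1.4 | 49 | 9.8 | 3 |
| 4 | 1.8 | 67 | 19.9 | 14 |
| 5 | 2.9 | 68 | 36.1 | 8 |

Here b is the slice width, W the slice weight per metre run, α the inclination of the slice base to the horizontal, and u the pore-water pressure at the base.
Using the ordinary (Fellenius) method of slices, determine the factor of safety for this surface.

FS = 3.32

Ordinary method of slices: FS = Σ[c'·Δl_i + (W_i cosα_i − u_i·Δl_i)·tanφ'] / Σ W_i sinα_i, with Δl_i = b_i / cosα_i.
Slice 1: Δl = 1.9/cos(-13.2°) = 1.952 m; N'_1 = 20·cos(-13.2°) − 3·1.952 = 13.6; c'Δl = 25.76; W sinα = -4.6
Slice 2: Δl = 2.1/cos(-0.9°) = 2.100 m; N'_2 = 57·cos(-0.9°) − 3·2.100 = 50.7; c'Δl = 27.72; W sinα = -0.9
Slice 3: Δl = 1.4/cos9.8° = 1.421 m; N'_3 = 49·cos9.8° − 3·1.421 = 44.0; c'Δl = 18.75; W sinα = 8.3
Slice 4: Δl = 1.8/cos19.9° = 1.914 m; N'_4 = 67·cos19.9° − 14·1.914 = 36.2; c'Δl = 25.27; W sinα = 22.8
Slice 5: Δl = 2.9/cos36.1° = 3.589 m; N'_5 = 68·cos36.1° − 8·3.589 = 26.2; c'Δl = 47.38; W sinα = 40.1
Σc'Δl = 144.9 kN/m; ΣN' = 170.8 kN/m; ΣW sinα = 65.7 kN/m
Resisting = 144.9 + 170.8·tan23.2° = 144.9 + 73.2 = 218.1 kN/m
FS = 218.1 / 65.7 = 3.317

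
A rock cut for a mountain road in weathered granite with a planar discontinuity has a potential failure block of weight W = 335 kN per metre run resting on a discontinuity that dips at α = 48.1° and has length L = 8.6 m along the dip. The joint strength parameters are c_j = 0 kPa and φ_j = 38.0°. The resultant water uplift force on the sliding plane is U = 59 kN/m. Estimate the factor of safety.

Resolving the block weight along and normal to the plane and applying the Mohr–Coulomb strength on the joint:
N' = W cosα − U = 335·cos48.1° − 59 = 164.7 kN/m
Driving force T = W sinα = 335·sin48.1° = 249.3 kN/m
Resisting force R = c_j·L + N'·tanφ_j = 0·8.6 + 164.7·tan38.0° = 0.0 + 128.7 = 128.7 kN/m
FS = R / T = 128.7 / 249.3 = 0.516

FS = 0.52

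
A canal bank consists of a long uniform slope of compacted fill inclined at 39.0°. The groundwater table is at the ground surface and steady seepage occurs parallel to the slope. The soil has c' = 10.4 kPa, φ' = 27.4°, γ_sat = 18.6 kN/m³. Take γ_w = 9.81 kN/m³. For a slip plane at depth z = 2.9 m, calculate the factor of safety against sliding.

FS = 0.70

With seepage parallel to the slope and the water table at the surface, the effective normal stress on the slip plane uses the buoyant unit weight γ' = γ_sat − γ_w while the driving shear stress uses γ_sat:
FS = [c' + γ' z cos²β tanφ'] / [γ_sat z sinβ cosβ]
γ' = 18.6 − 9.81 = 8.79 kN/m³
Numerator = 10.4 + 8.79·2.9·cos²39.0°·tan27.4° = 10.4 + 8.79·2.9·0.6040·0.5184 = 18.380 kPa
Denominator = 18.6·2.9·sin39.0°·cos39.0° = 18.6·2.9·0.6293·0.7771 = 26.381 kPa
FS = 18.380 / 26.381 = 0.697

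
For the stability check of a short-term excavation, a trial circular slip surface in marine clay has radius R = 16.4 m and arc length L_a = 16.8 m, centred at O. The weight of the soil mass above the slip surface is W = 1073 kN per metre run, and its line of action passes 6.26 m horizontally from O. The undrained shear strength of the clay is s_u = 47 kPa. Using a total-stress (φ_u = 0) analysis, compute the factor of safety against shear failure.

Taking moments about the centre O, the resisting moment is provided by the undrained shear strength acting along the arc:
M_R = s_u·L_a·R = 47·16.80·16.4 = 12949.4 kN·m/m
M_D = W·d = 1073·6.26 = 6717.0 kN·m/m
FS = M_R / M_D = 12949.4 / 6717.0 = 1.928

FS = 1.93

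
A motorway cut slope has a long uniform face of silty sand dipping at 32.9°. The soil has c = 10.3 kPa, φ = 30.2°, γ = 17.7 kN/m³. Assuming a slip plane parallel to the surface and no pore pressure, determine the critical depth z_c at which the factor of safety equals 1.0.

Setting FS = 1.00 in FS = [c + γz cos²β tanφ] / [γz sinβ cosβ] and solving for z:
z = c / [γ cosβ (FS·sinβ − cosβ·tanφ)]
  = 10.3 / [17.7·cos32.9°·(1.00·sin32.9° − cos32.9°·tan30.2°)]
  = 10.3 / [17.7·0.8396·(1.00·0.5432 − 0.8396·0.5820)]
  = 10.3 / 0.8100 = 12.716 m

z_c = 12.72 m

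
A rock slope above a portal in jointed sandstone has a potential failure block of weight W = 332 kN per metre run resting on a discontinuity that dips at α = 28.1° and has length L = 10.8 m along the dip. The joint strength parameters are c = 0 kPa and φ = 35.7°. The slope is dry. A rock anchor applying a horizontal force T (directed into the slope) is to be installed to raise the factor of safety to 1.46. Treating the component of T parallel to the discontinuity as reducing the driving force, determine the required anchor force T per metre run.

T = 11 kN/m

Resolving forces along and normal to the sliding plane, with the horizontal anchor force T adding T·sinα to the effective normal force and T·cosα acting up the plane against the driving force:
FS = [cL + (W cosα + T sinα) tanφ] / [W sinα − T cosα]
Without the anchor: N' = 292.9 kN/m, driving T_d = 156.4 kN/m, resisting R = 0·10.8 + 292.9·tan35.7° = 210.4 kN/m, FS = 1.35.
Setting FS = 1.46 and solving for T:
1.46·(156.4 − T cos28.1°) = 210.4 + T sin28.1°·tan35.7°
T·(sin28.1°·tan35.7° + 1.46·cos28.1°) = 1.46·156.4 − 210.4
T·(0.4710·0.7186 + 1.46·0.8821) = 228.3 − 210.4 = 17.9
T·1.6264 = 17.9
T = 11.0 kN/m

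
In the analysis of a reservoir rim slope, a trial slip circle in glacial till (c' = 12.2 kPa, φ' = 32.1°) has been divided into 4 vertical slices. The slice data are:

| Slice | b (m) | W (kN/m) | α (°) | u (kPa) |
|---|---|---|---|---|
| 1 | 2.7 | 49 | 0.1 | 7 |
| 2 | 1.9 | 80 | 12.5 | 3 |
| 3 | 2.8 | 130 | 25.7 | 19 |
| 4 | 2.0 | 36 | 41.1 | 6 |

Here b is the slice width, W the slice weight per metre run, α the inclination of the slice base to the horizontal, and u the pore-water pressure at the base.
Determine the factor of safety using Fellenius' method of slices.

FS = 2.41

Ordinary method of slices: FS = Σ[c'·Δl_i + (W_i cosα_i − u_i·Δl_i)·tanφ'] / Σ W_i sinα_i, with Δl_i = b_i / cosα_i.
Slice 1: Δl = 2.7/cos0.1° = 2.700 m; N'_1 = 49·cos0.1° − 7·2.700 = 30.1; c'Δl = 32.94; W sinα = 0.1
Slice 2: Δl = 1.9/cos12.5° = 1.946 m; N'_2 = 80·cos12.5° − 3·1.946 = 72.3; c'Δl = 23.74; W sinα = 17.3
Slice 3: Δl = 2.8/cos25.7° = 3.107 m; N'_3 = 130·cos25.7° − 19·3.107 = 58.1; c'Δl = 37.91; W sinα = 56.4
Slice 4: Δl = 2.0/cos41.1° = 2.654 m; N'_4 = 36·cos41.1° − 6·2.654 = 11.2; c'Δl = 32.38; W sinα = 23.7
Σc'Δl = 127.0 kN/m; ΣN' = 171.7 kN/m; ΣW sinα = 97.4 kN/m
Resisting = 127.0 + 171.7·tan32.1° = 127.0 + 107.7 = 234.7 kN/m
FS = 234.7 / 97.4 = 2.408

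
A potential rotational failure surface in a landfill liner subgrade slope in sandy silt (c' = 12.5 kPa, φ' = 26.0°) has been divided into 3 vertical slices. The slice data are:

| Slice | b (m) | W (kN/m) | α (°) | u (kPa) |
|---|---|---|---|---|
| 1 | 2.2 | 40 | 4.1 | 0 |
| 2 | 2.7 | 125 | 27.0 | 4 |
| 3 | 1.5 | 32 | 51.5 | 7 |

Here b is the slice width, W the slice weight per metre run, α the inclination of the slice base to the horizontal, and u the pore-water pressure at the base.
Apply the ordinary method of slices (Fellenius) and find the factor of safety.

Ordinary method of slices: FS = Σ[c'·Δl_i + (W_i cosα_i − u_i·Δl_i)·tanφ'] / Σ W_i sinα_i, with Δl_i = b_i / cosα_i.
Slice 1: Δl = 2.2/cos4.1° = 2.206 m; N'_1 = 40·cos4.1° − 0·2.206 = 39.9; c'Δl = 27.57; W sinα = 2.9
Slice 2: Δl = 2.7/cos27.0° = 3.030 m; N'_2 = 125·cos27.0° − 4·3.030 = 99.3; c'Δl = 37.88; W sinα = 56.7
Slice 3: Δl = 1.5/cos51.5° = 2.410 m; N'_3 = 32·cos51.5° − 7·2.410 = 3.1; c'Δl = 30.12; W sinα = 25.0
Σc'Δl = 95.6 kN/m; ΣN' = 142.2 kN/m; ΣW sinα = 84.7 kN/m
Resisting = 95.6 + 142.2·tan26.0° = 95.6 + 69.4 = 164.9 kN/m
FS = 164.9 / 84.7 = 1.948

FS = 1.95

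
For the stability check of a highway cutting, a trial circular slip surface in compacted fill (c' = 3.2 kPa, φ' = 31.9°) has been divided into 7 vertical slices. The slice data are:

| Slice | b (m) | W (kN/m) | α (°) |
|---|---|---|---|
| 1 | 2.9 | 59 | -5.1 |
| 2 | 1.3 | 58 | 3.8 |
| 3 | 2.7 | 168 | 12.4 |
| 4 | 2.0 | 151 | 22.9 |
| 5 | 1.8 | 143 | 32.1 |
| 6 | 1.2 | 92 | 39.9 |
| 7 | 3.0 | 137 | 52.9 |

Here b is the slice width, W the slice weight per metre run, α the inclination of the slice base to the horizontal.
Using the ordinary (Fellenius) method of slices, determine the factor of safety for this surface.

Ordinary method of slices: FS = Σ[c'·Δl_i + (W_i cosα_i)·tanφ'] / Σ W_i sinα_i, with Δl_i = b_i / cosα_i.
Slice 1: Δl = 2.9/cos(-5.1°) = 2.912 m; N'_1 = 59·cos(-5.1°) = 58.8; c'Δl = 9.32; W sinα = -5.2
Slice 2: Δl = 1.3/cos3.8° = 1.303 m; N'_2 = 58·cos3.8° = 57.9; c'Δl = 4.17; W sinα = 3.8
Slice 3: Δl = 2.7/cos12.4° = 2.764 m; N'_3 = 168·cos12.4° = 164.1; c'Δl = 8.85; W sinα = 36.1
Slice 4: Δl = 2.0/cos22.9° = 2.171 m; N'_4 = 151·cos22.9° = 139.1; c'Δl = 6.95; W sinα = 58.8
Slice 5: Δl = 1.8/cos32.1° = 2.125 m; N'_5 = 143·cos32.1° = 121.1; c'Δl = 6.80; W sinα = 76.0
Slice 6: Δl = 1.2/cos39.9° = 1.564 m; N'_6 = 92·cos39.9° = 70.6; c'Δl = 5.01; W sinα = 59.0
Slice 7: Δl = 3.0/cos52.9° = 4.973 m; N'_7 = 137·cos52.9° = 82.6; c'Δl = 15.91; W sinα = 109.3
Σc'Δl = 57.0 kN/m; ΣN' = 694.2 kN/m; ΣW sinα = 337.7 kN/m
Resisting = 57.0 + 694.2·tan31.9° = 57.0 + 432.1 = 489.1 kN/m
FS = 489.1 / 337.7 = 1.448

FS = 1.45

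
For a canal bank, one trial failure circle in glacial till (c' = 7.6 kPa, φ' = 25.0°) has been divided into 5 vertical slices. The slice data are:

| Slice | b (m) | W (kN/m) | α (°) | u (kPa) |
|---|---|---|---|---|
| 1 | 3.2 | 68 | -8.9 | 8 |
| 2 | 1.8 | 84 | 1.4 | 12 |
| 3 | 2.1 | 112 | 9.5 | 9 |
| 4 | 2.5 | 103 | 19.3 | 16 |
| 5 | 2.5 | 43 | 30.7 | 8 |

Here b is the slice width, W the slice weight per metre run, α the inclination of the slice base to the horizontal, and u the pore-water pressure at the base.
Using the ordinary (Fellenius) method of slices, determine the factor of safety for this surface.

Ordinary method of slices: FS = Σ[c'·Δl_i + (W_i cosα_i − u_i·Δl_i)·tanφ'] / Σ W_i sinα_i, with Δl_i = b_i / cosα_i.
Slice 1: Δl = 3.2/cos(-8.9°) = 3.239 m; N'_1 = 68·cos(-8.9°) − 8·3.239 = 41.3; c'Δl = 24.62; W sinα = -10.5
Slice 2: Δl = 1.8/cos1.4° = 1.801 m; N'_2 = 84·cos1.4° − 12·1.801 = 62.4; c'Δl = 13.68; W sinα = 2.1
Slice 3: Δl = 2.1/cos9.5° = 2.129 m; N'_3 = 112·cos9.5° − 9·2.129 = 91.3; c'Δl = 16.18; W sinα = 18.5
Slice 4: Δl = 2.5/cos19.3° = 2.649 m; N'_4 = 103·cos19.3° − 16·2.649 = 54.8; c'Δl = 20.13; W sinα = 34.0
Slice 5: Δl = 2.5/cos30.7° = 2.907 m; N'_5 = 43·cos30.7° − 8·2.907 = 13.7; c'Δl = 22.10; W sinα = 22.0
Σc'Δl = 96.7 kN/m; ΣN' = 263.5 kN/m; ΣW sinα = 66.0 kN/m
Resisting = 96.7 + 263.5·tan25.0° = 96.7 + 122.9 = 219.6 kN/m
FS = 219.6 / 66.0 = 3.326

FS = 3.33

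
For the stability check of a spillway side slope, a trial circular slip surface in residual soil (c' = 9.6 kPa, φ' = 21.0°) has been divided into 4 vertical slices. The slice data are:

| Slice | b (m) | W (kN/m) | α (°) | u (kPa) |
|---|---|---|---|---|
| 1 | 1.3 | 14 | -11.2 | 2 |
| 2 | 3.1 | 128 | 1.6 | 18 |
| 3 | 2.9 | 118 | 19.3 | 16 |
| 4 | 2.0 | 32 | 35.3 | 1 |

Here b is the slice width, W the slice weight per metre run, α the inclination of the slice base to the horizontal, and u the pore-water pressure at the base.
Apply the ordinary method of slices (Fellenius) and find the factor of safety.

FS = 2.75

Ordinary method of slices: FS = Σ[c'·Δl_i + (W_i cosα_i − u_i·Δl_i)·tanφ'] / Σ W_i sinα_i, with Δl_i = b_i / cosα_i.
Slice 1: Δl = 1.3/cos(-11.2°) = 1.325 m; N'_1 = 14·cos(-11.2°) − 2·1.325 = 11.1; c'Δl = 12.72; W sinα = -2.7
Slice 2: Δl = 3.1/cos1.6° = 3.101 m; N'_2 = 128·cos1.6° − 18·3.101 = 72.1; c'Δl = 29.77; W sinα = 3.6
Slice 3: Δl = 2.9/cos19.3° = 3.073 m; N'_3 = 118·cos19.3° − 16·3.073 = 62.2; c'Δl = 29.50; W sinα = 39.0
Slice 4: Δl = 2.0/cos35.3° = 2.451 m; N'_4 = 32·cos35.3° − 1·2.451 = 23.7; c'Δl = 23.53; W sinα = 18.5
Σc'Δl = 95.5 kN/m; ΣN' = 169.1 kN/m; ΣW sinα = 58.3 kN/m
Resisting = 95.5 + 169.1·tan21.0° = 95.5 + 64.9 = 160.4 kN/m
FS = 160.4 / 58.3 = 2.749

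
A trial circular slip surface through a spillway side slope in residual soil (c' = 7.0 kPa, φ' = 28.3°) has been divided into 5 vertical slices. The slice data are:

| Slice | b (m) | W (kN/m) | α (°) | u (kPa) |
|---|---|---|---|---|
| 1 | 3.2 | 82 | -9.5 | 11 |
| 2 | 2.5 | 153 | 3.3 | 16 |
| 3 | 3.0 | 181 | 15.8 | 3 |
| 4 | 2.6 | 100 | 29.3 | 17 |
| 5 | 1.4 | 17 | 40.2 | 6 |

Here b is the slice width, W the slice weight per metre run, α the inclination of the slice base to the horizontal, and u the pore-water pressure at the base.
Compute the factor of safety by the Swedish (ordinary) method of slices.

FS = 2.78

Ordinary method of slices: FS = Σ[c'·Δl_i + (W_i cosα_i − u_i·Δl_i)·tanφ'] / Σ W_i sinα_i, with Δl_i = b_i / cosα_i.
Slice 1: Δl = 3.2/cos(-9.5°) = 3.244 m; N'_1 = 82·cos(-9.5°) − 11·3.244 = 45.2; c'Δl = 22.71; W sinα = -13.5
Slice 2: Δl = 2.5/cos3.3° = 2.504 m; N'_2 = 153·cos3.3° − 16·2.504 = 112.7; c'Δl = 17.53; W sinα = 8.8
Slice 3: Δl = 3.0/cos15.8° = 3.118 m; N'_3 = 181·cos15.8° − 3·3.118 = 164.8; c'Δl = 21.82; W sinα = 49.3
Slice 4: Δl = 2.6/cos29.3° = 2.981 m; N'_4 = 100·cos29.3° − 17·2.981 = 36.5; c'Δl = 20.87; W sinα = 48.9
Slice 5: Δl = 1.4/cos40.2° = 1.833 m; N'_5 = 17·cos40.2° − 6·1.833 = 2.0; c'Δl = 12.83; W sinα = 11.0
Σc'Δl = 95.8 kN/m; ΣN' = 361.2 kN/m; ΣW sinα = 104.5 kN/m
Resisting = 95.8 + 361.2·tan28.3° = 95.8 + 194.5 = 290.2 kN/m
FS = 290.2 / 104.5 = 2.778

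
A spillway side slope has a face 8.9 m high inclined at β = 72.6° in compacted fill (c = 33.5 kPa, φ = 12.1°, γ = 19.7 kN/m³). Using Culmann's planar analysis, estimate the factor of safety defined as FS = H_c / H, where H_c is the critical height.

H_c = (4c/γ) · sinβ cosφ / [1 − cos(β − φ)]
    = (4·33.5/19.7) · sin72.6°·cos12.1° / [1 − cos60.5°]
    = 6.802 · 0.9330 / 0.5076 = 12.50 m
FS = H_c / H = 12.50 / 8.9 = 1.405

FS = 1.40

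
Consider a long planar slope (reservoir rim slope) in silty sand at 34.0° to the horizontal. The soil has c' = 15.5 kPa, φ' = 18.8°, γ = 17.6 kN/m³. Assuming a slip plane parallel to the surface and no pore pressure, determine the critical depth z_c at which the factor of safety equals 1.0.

z_c = 3.84 m

Setting FS = 1.00 in FS = [c' + γz cos²β tanφ'] / [γz sinβ cosβ] and solving for z:
z = c' / [γ cosβ (FS·sinβ − cosβ·tanφ')]
  = 15.5 / [17.6·cos34.0°·(1.00·sin34.0° − cos34.0°·tan18.8°)]
  = 15.5 / [17.6·0.8290·(1.00·0.5592 − 0.8290·0.3404)]
  = 15.5 / 4.0412 = 3.835 m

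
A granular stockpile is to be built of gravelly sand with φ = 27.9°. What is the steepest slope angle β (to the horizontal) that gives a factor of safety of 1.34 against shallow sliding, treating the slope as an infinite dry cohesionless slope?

β = 21.6°

For an infinite dry cohesionless slope FS = tanφ/tanβ, so tanβ = tanφ / FS.
tanβ = tan27.9° / 1.34 = 0.5295 / 1.34 = 0.3951
β = arctan(0.3951) = 21.56°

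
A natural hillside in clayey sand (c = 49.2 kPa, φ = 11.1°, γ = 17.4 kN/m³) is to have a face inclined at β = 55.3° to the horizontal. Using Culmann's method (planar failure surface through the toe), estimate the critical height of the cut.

H_c = 32.23 m

Culmann's analysis gives the critical failure plane at α_cr = (β + φ)/2 = (55.3 + 11.1)/2 = 33.2°, and the critical height
H_c = (4c/γ) · sinβ cosφ / [1 − cos(β − φ)]
    = (4·49.2/17.4) · sin55.3°·cos11.1° / [1 − cos(44.2°)]
    = 11.310 · 0.8221·0.9813 / [1 − 0.7169]
    = 11.310 · 0.8068 / 0.2831
    = 32.23 m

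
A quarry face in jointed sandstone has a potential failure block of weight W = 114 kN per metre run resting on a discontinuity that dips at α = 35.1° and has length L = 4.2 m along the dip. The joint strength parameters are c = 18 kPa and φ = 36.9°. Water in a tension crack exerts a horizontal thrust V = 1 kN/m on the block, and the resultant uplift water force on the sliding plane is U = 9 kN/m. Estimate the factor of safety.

FS = 2.09

Resolving the block weight along and normal to the plane and applying the Mohr–Coulomb strength on the joint:
N' = W cosα − U − V sinα = 114·cos35.1° − 9 − 1·sin35.1° = 83.7 kN/m
Driving force T = W sinα + V cosα = 114·sin35.1° + 1·cos35.1° = 66.4 kN/m
Resisting force R = c·L + N'·tanφ = 18·4.2 + 83.7·tan36.9° = 75.6 + 62.8 = 138.4 kN/m
FS = R / T = 138.4 / 66.4 = 2.086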